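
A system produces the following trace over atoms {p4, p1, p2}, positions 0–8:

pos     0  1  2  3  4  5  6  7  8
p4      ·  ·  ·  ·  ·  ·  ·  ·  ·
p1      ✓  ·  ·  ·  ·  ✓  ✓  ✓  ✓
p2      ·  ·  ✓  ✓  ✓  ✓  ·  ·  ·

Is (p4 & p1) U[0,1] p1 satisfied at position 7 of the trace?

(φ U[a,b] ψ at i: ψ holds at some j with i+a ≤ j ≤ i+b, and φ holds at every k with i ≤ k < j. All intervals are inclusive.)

Need some j in [7,8] with p1, and (p4 & p1) at every k in [7,j-1].
  j=7: p1 holds; no prefix to check → satisfied.

True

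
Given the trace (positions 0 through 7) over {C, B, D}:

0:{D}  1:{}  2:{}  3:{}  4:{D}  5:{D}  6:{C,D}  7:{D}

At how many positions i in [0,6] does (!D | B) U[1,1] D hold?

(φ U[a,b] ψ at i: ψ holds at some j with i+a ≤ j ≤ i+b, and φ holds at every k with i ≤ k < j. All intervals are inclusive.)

1

Evaluate at each i in [0,6]:
  i=0: ✗ (no rhs in [1,1])
  i=1: ✗ (no rhs in [2,2])
  i=2: ✗ (no rhs in [3,3])
  i=3: ✓ (rhs at j=4; lhs holds on [3,3])
  i=4: ✗ (lhs fails at k=4 before rhs at j=5)
  i=5: ✗ (lhs fails at k=5 before rhs at j=6)
  i=6: ✗ (lhs fails at k=6 before rhs at j=7)
Positions where it holds: {3} → 1.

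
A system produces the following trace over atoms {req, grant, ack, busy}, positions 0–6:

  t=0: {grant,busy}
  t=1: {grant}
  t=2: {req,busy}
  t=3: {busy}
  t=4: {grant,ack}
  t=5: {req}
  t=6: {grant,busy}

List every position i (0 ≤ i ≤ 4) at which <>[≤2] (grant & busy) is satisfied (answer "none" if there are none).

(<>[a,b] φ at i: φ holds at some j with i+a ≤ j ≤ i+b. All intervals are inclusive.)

Evaluate at each i in [0,4]:
  i=0: ✓ (witness j=0)
  i=1: ✗ (none in [1,3])
  i=2: ✗ (none in [2,4])
  i=3: ✗ (none in [3,5])
  i=4: ✓ (witness j=6)

0, 4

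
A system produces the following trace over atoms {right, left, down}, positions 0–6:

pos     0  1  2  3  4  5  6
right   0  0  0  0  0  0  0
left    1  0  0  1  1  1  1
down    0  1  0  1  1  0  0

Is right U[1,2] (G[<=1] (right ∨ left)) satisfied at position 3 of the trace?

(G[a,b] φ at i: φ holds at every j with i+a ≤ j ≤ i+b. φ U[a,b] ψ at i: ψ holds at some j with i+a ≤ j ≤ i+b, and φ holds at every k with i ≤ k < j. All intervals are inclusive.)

Need some j in [4,5] with G[<=1] (right ∨ left), and right at every k in [3,j-1].
  j=4: G[<=1] (right ∨ left) holds, but right fails at k=3 → not this j.
  j=5: G[<=1] (right ∨ left) holds, but right fails at k=3 → not this j.
No j in the window works → until fails.

Does not hold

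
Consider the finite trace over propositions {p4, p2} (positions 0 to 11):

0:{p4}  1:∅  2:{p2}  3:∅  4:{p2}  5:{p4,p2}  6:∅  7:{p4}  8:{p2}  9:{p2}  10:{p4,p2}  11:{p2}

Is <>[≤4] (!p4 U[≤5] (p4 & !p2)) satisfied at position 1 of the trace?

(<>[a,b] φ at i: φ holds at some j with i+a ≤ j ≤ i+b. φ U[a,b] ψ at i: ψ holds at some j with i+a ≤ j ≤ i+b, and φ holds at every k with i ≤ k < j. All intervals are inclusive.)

No

Check (!p4 U[≤5] (p4 & !p2)) at each j in [1,5]:
  j=1: fails
  j=2: fails
  j=3: fails
  j=4: fails
  j=5: fails
No position in the window satisfies it → formula fails.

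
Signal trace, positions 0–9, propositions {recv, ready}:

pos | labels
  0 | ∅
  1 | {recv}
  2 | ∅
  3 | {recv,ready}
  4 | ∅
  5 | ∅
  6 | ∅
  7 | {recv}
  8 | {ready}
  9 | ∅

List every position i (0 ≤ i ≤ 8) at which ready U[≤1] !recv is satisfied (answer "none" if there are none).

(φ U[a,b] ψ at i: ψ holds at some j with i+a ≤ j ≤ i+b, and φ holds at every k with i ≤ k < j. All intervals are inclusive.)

0, 2, 3, 4, 5, 6, 8

Evaluate at each i in [0,8]:
  i=0: ✓ (rhs at j=0)
  i=1: ✗ (lhs fails at k=1 before rhs at j=2)
  i=2: ✓ (rhs at j=2)
  i=3: ✓ (rhs at j=4; lhs holds on [3,3])
  i=4: ✓ (rhs at j=4)
  i=5: ✓ (rhs at j=5)
  i=6: ✓ (rhs at j=6)
  i=7: ✗ (lhs fails at k=7 before rhs at j=8)
  i=8: ✓ (rhs at j=8)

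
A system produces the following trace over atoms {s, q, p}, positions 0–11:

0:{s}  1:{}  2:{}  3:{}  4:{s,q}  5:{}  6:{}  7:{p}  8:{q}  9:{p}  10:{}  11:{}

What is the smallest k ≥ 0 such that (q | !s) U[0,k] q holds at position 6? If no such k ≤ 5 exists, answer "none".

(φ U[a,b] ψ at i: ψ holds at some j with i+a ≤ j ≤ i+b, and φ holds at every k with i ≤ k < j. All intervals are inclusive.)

2

Need earliest j ≥ 6 with q, and (q | !s) at every k in [6,j-1].
  j=6: rhs fails.
  j=7: rhs fails.
  j=8: rhs holds; lhs holds on [6,7]. k = 2.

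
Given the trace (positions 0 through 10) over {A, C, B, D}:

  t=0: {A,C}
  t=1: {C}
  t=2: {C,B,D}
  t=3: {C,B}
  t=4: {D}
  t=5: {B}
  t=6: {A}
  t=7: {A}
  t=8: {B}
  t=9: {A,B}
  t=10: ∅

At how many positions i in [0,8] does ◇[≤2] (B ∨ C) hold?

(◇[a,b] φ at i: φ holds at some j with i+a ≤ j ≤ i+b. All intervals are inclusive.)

9

Evaluate at each i in [0,8]:
  i=0: ✓ (witness j=0)
  i=1: ✓ (witness j=1)
  i=2: ✓ (witness j=2)
  i=3: ✓ (witness j=3)
  i=4: ✓ (witness j=5)
  i=5: ✓ (witness j=5)
  i=6: ✓ (witness j=8)
  i=7: ✓ (witness j=8)
  i=8: ✓ (witness j=8)
Positions where it holds: {0, 1, 2, 3, 4, 5, 6, 7, 8} → 9.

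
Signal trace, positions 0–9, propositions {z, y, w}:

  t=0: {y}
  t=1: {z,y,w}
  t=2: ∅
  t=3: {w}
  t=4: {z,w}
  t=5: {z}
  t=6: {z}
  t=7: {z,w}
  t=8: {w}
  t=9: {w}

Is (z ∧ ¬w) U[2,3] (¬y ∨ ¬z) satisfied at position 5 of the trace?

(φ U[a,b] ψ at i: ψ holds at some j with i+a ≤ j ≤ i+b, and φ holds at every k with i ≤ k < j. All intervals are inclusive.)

Need some j in [7,8] with (¬y ∨ ¬z), and (z ∧ ¬w) at every k in [5,j-1].
  j=7: (¬y ∨ ¬z) holds; (z ∧ ¬w) holds at every k in [5,6] → satisfied.

True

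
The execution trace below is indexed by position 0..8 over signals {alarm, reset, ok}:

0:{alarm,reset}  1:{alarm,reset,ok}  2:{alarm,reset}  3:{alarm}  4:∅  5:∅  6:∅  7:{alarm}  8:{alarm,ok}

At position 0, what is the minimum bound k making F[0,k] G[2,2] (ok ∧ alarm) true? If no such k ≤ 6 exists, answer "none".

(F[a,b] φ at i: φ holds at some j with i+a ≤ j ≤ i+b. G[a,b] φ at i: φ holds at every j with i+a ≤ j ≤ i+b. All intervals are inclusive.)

6

Scan j = 0,1,… for G[2,2] (ok ∧ alarm):
  j=0: fails
  j=1: fails
  j=2: fails
  j=3: fails
  j=4: fails
  j=5: fails
  j=6: holds
First hit at j=6, so smallest k = 6-0 = 6.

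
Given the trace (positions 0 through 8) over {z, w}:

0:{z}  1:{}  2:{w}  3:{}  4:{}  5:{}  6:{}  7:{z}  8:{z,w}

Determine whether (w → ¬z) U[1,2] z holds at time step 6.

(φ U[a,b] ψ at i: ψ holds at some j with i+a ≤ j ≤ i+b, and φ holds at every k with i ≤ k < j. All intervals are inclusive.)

Need some j in [7,8] with z, and (w → ¬z) at every k in [6,j-1].
  j=7: z holds; (w → ¬z) holds at every k in [6,6] → satisfied.

Yes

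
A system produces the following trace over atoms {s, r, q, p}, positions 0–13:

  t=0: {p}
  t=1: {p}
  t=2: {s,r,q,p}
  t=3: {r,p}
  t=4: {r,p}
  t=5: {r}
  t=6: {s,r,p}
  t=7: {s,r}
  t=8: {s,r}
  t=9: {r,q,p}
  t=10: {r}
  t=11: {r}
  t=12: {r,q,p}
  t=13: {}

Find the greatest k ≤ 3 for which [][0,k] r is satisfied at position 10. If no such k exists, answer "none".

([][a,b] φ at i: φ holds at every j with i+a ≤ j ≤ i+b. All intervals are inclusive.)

r must hold from j=10 onward; find where it first fails.
  j=10: holds
  j=11: holds
  j=12: holds
  j=13: fails
Holds on [10,12], so largest k = 2.

2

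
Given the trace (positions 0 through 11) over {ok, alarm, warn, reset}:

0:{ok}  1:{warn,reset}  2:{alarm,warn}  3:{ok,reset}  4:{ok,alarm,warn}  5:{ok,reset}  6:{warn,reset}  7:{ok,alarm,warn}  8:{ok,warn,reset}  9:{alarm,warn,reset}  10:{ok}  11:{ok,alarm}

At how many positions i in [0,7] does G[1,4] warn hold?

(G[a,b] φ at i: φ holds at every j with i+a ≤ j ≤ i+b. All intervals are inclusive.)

Evaluate at each i in [0,7]:
  i=0: ✗ (fails at j=3)
  i=1: ✗ (fails at j=3)
  i=2: ✗ (fails at j=3)
  i=3: ✗ (fails at j=5)
  i=4: ✗ (fails at j=5)
  i=5: ✓ (all of [6,9])
  i=6: ✗ (fails at j=10)
  i=7: ✗ (fails at j=10)
Positions where it holds: {5} → 1.

1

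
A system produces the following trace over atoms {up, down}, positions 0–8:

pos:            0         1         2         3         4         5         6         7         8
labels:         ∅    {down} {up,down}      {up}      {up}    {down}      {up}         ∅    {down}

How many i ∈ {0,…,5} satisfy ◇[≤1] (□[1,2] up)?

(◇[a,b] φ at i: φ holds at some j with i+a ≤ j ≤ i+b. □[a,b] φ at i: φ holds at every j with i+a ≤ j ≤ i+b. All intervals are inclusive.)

3

Evaluate at each i in [0,5]:
  i=0: ✓ (witness j=1)
  i=1: ✓ (witness j=1)
  i=2: ✓ (witness j=2)
  i=3: ✗ (none in [3,4])
  i=4: ✗ (none in [4,5])
  i=5: ✗ (none in [5,6])
Positions where it holds: {0, 1, 2} → 3.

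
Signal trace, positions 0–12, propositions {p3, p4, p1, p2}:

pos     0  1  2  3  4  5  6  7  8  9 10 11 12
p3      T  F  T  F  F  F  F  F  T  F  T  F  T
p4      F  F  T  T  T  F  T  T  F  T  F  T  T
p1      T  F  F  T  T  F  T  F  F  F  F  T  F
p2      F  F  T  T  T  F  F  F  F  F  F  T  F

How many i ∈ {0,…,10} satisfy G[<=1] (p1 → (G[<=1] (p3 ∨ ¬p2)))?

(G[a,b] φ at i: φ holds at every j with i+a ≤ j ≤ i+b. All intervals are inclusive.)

7

Evaluate at each i in [0,10]:
  i=0: ✓ (all of [0,1])
  i=1: ✓ (all of [1,2])
  i=2: ✗ (fails at j=3)
  i=3: ✗ (fails at j=3)
  i=4: ✗ (fails at j=4)
  i=5: ✓ (all of [5,6])
  i=6: ✓ (all of [6,7])
  i=7: ✓ (all of [7,8])
  i=8: ✓ (all of [8,9])
  i=9: ✓ (all of [9,10])
  i=10: ✗ (fails at j=11)
Positions where it holds: {0, 1, 5, 6, 7, 8, 9} → 7.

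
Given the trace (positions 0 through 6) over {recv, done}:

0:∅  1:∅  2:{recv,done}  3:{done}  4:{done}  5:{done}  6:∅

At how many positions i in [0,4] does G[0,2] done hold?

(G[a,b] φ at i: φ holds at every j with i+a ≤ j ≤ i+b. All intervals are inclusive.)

Evaluate at each i in [0,4]:
  i=0: ✗ (fails at j=0)
  i=1: ✗ (fails at j=1)
  i=2: ✓ (all of [2,4])
  i=3: ✓ (all of [3,5])
  i=4: ✗ (fails at j=6)
Positions where it holds: {2, 3} → 2.

2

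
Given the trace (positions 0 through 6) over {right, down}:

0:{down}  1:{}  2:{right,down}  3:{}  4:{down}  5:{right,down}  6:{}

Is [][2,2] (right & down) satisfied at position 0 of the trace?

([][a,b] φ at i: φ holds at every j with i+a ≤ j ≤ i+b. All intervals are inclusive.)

Holds

Check (right & down) at every j in [2,2]:
  j=2: true
All positions satisfy it → formula holds.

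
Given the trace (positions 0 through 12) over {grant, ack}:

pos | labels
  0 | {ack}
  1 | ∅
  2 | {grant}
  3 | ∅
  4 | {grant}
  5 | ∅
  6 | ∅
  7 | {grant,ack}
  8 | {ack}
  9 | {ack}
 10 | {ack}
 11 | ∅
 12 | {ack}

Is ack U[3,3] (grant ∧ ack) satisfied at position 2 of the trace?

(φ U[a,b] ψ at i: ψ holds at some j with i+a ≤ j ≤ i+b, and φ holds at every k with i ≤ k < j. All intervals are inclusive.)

False

Need some j in [5,5] with (grant ∧ ack), and ack at every k in [2,j-1].
  j=5: (grant ∧ ack) false.
No j in the window works → until fails.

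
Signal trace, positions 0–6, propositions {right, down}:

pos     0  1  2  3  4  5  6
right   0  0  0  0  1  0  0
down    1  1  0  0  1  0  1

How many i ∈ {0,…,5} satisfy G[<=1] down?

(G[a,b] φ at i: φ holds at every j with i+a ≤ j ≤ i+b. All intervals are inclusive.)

Evaluate at each i in [0,5]:
  i=0: ✓ (all of [0,1])
  i=1: ✗ (fails at j=2)
  i=2: ✗ (fails at j=2)
  i=3: ✗ (fails at j=3)
  i=4: ✗ (fails at j=5)
  i=5: ✗ (fails at j=5)
Positions where it holds: {0} → 1.

1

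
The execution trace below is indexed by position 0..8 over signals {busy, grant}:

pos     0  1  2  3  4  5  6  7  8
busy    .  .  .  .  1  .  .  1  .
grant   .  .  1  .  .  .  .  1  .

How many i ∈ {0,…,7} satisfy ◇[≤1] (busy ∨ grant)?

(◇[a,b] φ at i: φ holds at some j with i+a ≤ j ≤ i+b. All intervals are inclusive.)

Evaluate at each i in [0,7]:
  i=0: ✗ (none in [0,1])
  i=1: ✓ (witness j=2)
  i=2: ✓ (witness j=2)
  i=3: ✓ (witness j=4)
  i=4: ✓ (witness j=4)
  i=5: ✗ (none in [5,6])
  i=6: ✓ (witness j=7)
  i=7: ✓ (witness j=7)
Positions where it holds: {1, 2, 3, 4, 6, 7} → 6.

6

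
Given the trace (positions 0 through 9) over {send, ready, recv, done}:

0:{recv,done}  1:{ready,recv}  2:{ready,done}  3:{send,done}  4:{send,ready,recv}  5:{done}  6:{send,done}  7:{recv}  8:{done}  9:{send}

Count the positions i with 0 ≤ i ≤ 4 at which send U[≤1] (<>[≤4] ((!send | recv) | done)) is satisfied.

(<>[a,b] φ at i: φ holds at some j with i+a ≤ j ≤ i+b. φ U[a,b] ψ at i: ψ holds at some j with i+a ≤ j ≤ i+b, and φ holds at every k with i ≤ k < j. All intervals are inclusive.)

Evaluate at each i in [0,4]:
  i=0: ✓ (rhs at j=0)
  i=1: ✓ (rhs at j=1)
  i=2: ✓ (rhs at j=2)
  i=3: ✓ (rhs at j=3)
  i=4: ✓ (rhs at j=4)
Positions where it holds: {0, 1, 2, 3, 4} → 5.

5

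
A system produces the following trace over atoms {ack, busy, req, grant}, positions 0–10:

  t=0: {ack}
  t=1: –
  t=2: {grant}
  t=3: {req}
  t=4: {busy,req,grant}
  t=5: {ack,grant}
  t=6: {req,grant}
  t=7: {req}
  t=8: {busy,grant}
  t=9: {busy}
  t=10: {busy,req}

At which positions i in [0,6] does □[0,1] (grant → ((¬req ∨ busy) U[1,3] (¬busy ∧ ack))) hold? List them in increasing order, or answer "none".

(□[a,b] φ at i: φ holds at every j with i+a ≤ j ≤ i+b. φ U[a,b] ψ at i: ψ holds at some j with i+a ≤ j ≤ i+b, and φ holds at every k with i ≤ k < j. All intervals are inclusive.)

Evaluate at each i in [0,6]:
  i=0: ✓ (all of [0,1])
  i=1: ✗ (fails at j=2)
  i=2: ✗ (fails at j=2)
  i=3: ✓ (all of [3,4])
  i=4: ✗ (fails at j=5)
  i=5: ✗ (fails at j=5)
  i=6: ✗ (fails at j=6)

0, 3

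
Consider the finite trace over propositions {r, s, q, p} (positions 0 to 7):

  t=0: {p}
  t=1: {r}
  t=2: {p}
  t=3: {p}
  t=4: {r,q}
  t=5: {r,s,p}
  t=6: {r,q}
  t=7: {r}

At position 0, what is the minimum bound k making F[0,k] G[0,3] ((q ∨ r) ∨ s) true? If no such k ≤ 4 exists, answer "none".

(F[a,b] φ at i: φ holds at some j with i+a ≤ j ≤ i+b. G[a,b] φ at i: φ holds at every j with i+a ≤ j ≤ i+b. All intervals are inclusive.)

4

Scan j = 0,1,… for G[0,3] ((q ∨ r) ∨ s):
  j=0: fails
  j=1: fails
  j=2: fails
  j=3: fails
  j=4: holds
First hit at j=4, so smallest k = 4-0 = 4.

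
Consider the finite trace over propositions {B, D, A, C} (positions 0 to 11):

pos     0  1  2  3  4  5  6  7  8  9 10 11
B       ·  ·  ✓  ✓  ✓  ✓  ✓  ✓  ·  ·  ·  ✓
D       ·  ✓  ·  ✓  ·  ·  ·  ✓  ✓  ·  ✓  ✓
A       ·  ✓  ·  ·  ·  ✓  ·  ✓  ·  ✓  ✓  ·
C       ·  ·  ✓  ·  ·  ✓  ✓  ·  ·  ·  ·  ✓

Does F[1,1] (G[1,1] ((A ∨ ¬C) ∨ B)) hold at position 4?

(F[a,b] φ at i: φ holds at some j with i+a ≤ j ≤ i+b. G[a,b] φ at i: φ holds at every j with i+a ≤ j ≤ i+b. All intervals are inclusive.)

Holds

Check G[1,1] ((A ∨ ¬C) ∨ B) at each j in [5,5]:
  j=5: holds on [6,6]
Found at j=5 → formula holds.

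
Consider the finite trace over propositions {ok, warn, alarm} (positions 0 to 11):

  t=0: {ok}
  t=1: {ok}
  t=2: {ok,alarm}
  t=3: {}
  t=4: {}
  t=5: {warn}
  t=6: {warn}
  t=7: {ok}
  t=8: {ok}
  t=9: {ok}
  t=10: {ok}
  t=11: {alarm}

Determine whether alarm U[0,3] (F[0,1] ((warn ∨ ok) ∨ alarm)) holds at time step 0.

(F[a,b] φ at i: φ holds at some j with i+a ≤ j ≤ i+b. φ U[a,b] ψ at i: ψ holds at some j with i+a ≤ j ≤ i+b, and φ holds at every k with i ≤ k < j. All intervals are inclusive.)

Holds

Need some j in [0,3] with F[0,1] ((warn ∨ ok) ∨ alarm), and alarm at every k in [0,j-1].
  j=0: F[0,1] ((warn ∨ ok) ∨ alarm) holds; no prefix to check → satisfied.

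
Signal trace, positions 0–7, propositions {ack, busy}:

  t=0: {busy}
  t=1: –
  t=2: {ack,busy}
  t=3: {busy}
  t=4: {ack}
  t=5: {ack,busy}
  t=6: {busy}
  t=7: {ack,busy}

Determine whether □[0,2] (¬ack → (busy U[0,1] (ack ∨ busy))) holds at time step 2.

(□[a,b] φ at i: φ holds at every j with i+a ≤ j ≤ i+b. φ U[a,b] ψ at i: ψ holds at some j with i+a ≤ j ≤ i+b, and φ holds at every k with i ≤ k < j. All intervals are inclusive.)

Yes

Check (¬ack → (busy U[0,1] (ack ∨ busy))) at every j in [2,4]:
  j=2: antecedent false → ✓
  j=3: antecedent true; consequent holds → ✓
  j=4: antecedent false → ✓
All positions satisfy it → formula holds.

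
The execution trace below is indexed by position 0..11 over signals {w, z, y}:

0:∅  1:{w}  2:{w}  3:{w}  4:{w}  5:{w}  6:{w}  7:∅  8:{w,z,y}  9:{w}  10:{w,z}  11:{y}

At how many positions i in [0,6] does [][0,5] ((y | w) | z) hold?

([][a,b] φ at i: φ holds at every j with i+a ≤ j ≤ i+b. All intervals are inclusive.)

1

Evaluate at each i in [0,6]:
  i=0: ✗ (fails at j=0)
  i=1: ✓ (all of [1,6])
  i=2: ✗ (fails at j=7)
  i=3: ✗ (fails at j=7)
  i=4: ✗ (fails at j=7)
  i=5: ✗ (fails at j=7)
  i=6: ✗ (fails at j=7)
Positions where it holds: {1} → 1.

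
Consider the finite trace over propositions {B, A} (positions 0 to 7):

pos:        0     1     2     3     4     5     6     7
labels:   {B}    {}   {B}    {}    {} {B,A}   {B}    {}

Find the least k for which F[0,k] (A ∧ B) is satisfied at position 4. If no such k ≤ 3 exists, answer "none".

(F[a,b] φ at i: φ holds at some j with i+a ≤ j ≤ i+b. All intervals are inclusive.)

1

Scan j = 4,5,… for (A ∧ B):
  j=4: fails
  j=5: holds
First hit at j=5, so smallest k = 5-4 = 1.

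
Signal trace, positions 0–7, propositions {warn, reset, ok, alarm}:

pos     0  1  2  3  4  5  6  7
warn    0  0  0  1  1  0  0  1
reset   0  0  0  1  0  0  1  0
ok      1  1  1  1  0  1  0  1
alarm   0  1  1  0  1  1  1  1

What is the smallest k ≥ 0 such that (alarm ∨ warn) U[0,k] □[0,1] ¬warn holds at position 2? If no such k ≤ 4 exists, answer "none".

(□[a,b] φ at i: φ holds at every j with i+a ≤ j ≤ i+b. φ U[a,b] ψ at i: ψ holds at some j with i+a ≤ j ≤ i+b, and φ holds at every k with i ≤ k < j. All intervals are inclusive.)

Need earliest j ≥ 2 with □[0,1] ¬warn, and (alarm ∨ warn) at every k in [2,j-1].
  j=2: rhs fails.
  j=3: rhs fails.
  j=4: rhs fails.
  j=5: rhs holds; lhs holds on [2,4]. k = 3.

3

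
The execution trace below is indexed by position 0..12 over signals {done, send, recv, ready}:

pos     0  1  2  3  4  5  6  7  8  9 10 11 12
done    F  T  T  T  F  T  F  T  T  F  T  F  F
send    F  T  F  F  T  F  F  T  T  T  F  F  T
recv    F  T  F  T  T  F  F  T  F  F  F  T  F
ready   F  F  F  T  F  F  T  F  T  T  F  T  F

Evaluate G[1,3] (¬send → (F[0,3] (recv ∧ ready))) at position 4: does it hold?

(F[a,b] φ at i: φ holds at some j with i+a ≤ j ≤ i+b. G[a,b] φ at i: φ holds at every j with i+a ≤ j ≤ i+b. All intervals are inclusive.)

Does not hold

Check (¬send → (F[0,3] (recv ∧ ready))) at every j in [5,7]:
  j=5: antecedent true; consequent fails (none in [5,8]) → ✗
  j=6: antecedent true; consequent fails (none in [6,9]) → ✗
  j=7: antecedent false → ✓
Fails at j=5 → formula fails.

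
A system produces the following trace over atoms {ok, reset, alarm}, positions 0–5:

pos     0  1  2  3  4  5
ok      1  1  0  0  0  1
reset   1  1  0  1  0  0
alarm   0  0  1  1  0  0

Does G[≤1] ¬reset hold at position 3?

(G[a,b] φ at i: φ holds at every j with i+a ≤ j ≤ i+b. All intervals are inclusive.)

Check ¬reset at every j in [3,4]:
  j=3: false
  j=4: true
Fails at j=3 → formula fails.

False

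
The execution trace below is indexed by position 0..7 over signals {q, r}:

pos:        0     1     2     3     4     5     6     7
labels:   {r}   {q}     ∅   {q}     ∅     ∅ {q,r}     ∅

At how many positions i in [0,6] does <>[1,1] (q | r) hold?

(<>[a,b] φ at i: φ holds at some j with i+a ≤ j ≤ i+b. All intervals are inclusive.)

Evaluate at each i in [0,6]:
  i=0: ✓ (witness j=1)
  i=1: ✗ (none in [2,2])
  i=2: ✓ (witness j=3)
  i=3: ✗ (none in [4,4])
  i=4: ✗ (none in [5,5])
  i=5: ✓ (witness j=6)
  i=6: ✗ (none in [7,7])
Positions where it holds: {0, 2, 5} → 3.

3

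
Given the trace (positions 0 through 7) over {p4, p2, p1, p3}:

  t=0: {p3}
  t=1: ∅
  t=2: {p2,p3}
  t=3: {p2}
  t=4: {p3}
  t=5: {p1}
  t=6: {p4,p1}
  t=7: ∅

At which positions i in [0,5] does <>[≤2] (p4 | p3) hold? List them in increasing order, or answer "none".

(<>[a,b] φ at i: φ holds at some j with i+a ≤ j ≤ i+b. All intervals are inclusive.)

Evaluate at each i in [0,5]:
  i=0: ✓ (witness j=0)
  i=1: ✓ (witness j=2)
  i=2: ✓ (witness j=2)
  i=3: ✓ (witness j=4)
  i=4: ✓ (witness j=4)
  i=5: ✓ (witness j=6)

0, 1, 2, 3, 4, 5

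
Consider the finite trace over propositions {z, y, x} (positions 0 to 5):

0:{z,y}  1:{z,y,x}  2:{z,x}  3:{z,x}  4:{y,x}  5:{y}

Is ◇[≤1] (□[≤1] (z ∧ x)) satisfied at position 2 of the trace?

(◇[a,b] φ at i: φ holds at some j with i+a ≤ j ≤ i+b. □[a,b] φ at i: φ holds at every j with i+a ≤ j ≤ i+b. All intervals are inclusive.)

Yes

Check □[≤1] (z ∧ x) at each j in [2,3]:
  j=2: holds on [2,3]
  j=3: fails at 4
Found at j=2 → formula holds.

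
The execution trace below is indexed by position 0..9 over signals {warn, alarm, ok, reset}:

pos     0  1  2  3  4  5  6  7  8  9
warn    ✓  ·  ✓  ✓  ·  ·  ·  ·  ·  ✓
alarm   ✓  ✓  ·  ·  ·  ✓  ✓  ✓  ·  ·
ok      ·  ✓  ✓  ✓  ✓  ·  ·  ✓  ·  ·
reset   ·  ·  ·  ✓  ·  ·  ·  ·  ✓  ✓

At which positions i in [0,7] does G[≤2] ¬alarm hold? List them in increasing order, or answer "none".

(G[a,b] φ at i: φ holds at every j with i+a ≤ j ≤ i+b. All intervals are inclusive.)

2

Evaluate at each i in [0,7]:
  i=0: ✗ (fails at j=0)
  i=1: ✗ (fails at j=1)
  i=2: ✓ (all of [2,4])
  i=3: ✗ (fails at j=5)
  i=4: ✗ (fails at j=5)
  i=5: ✗ (fails at j=5)
  i=6: ✗ (fails at j=6)
  i=7: ✗ (fails at j=7)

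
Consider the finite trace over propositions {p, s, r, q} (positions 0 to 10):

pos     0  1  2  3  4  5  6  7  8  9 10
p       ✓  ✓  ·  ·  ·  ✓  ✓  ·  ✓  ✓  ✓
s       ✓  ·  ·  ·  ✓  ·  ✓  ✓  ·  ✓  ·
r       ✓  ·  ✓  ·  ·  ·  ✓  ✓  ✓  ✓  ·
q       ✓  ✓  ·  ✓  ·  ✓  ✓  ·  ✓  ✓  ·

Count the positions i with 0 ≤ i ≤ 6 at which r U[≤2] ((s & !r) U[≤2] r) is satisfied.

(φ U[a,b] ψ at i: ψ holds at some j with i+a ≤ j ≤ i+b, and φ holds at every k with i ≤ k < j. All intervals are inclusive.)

Evaluate at each i in [0,6]:
  i=0: ✓ (rhs at j=0)
  i=1: ✗ (lhs fails at k=1 before rhs at j=2)
  i=2: ✓ (rhs at j=2)
  i=3: ✗ (no rhs in [3,5])
  i=4: ✗ (lhs fails at k=4 before rhs at j=6)
  i=5: ✗ (lhs fails at k=5 before rhs at j=6)
  i=6: ✓ (rhs at j=6)
Positions where it holds: {0, 2, 6} → 3.

3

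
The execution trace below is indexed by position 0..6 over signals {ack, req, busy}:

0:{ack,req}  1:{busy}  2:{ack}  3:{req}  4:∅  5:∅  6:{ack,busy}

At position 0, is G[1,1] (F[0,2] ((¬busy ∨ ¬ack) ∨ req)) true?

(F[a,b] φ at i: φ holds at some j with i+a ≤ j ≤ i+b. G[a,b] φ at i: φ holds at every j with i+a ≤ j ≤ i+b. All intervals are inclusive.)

Check F[0,2] ((¬busy ∨ ¬ack) ∨ req) at every j in [1,1]:
  j=1: holds (witness at 1)
All positions satisfy it → formula holds.

True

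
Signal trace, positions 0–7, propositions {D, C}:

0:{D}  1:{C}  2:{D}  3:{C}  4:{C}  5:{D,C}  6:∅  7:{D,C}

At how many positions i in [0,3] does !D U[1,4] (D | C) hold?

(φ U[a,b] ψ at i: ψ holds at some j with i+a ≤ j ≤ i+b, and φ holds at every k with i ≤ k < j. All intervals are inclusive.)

2

Evaluate at each i in [0,3]:
  i=0: ✗ (lhs fails at k=0 before rhs at j=1)
  i=1: ✓ (rhs at j=2; lhs holds on [1,1])
  i=2: ✗ (lhs fails at k=2 before rhs at j=3)
  i=3: ✓ (rhs at j=4; lhs holds on [3,3])
Positions where it holds: {1, 3} → 2.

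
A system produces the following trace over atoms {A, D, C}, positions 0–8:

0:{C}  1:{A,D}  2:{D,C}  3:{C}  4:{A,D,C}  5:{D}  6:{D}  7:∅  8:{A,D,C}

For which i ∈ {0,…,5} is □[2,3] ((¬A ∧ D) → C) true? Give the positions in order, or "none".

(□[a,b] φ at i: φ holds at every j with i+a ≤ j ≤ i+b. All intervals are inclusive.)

Evaluate at each i in [0,5]:
  i=0: ✓ (all of [2,3])
  i=1: ✓ (all of [3,4])
  i=2: ✗ (fails at j=5)
  i=3: ✗ (fails at j=5)
  i=4: ✗ (fails at j=6)
  i=5: ✓ (all of [7,8])

0, 1, 5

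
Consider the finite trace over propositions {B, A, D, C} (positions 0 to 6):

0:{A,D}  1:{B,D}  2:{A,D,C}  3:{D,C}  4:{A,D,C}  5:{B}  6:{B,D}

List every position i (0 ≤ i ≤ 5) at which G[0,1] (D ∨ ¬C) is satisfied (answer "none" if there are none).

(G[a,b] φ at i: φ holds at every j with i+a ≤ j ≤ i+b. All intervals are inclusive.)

0, 1, 2, 3, 4, 5

Evaluate at each i in [0,5]:
  i=0: ✓ (all of [0,1])
  i=1: ✓ (all of [1,2])
  i=2: ✓ (all of [2,3])
  i=3: ✓ (all of [3,4])
  i=4: ✓ (all of [4,5])
  i=5: ✓ (all of [5,6])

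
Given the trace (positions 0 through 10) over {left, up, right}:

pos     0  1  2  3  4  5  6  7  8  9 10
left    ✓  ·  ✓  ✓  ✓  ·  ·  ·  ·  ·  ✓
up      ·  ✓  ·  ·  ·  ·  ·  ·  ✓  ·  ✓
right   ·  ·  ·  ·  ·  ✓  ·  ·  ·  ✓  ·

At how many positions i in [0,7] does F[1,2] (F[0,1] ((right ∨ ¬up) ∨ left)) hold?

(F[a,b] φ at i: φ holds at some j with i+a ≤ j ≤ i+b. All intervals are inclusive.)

8

Evaluate at each i in [0,7]:
  i=0: ✓ (witness j=1)
  i=1: ✓ (witness j=2)
  i=2: ✓ (witness j=3)
  i=3: ✓ (witness j=4)
  i=4: ✓ (witness j=5)
  i=5: ✓ (witness j=6)
  i=6: ✓ (witness j=7)
  i=7: ✓ (witness j=8)
Positions where it holds: {0, 1, 2, 3, 4, 5, 6, 7} → 8.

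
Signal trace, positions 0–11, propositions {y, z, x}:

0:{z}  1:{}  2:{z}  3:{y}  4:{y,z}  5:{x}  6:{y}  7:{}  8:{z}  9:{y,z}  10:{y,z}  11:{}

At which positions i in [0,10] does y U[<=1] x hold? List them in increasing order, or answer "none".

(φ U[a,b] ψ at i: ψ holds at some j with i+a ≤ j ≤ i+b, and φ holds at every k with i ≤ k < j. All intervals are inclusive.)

Evaluate at each i in [0,10]:
  i=0: ✗ (no rhs in [0,1])
  i=1: ✗ (no rhs in [1,2])
  i=2: ✗ (no rhs in [2,3])
  i=3: ✗ (no rhs in [3,4])
  i=4: ✓ (rhs at j=5; lhs holds on [4,4])
  i=5: ✓ (rhs at j=5)
  i=6: ✗ (no rhs in [6,7])
  i=7: ✗ (no rhs in [7,8])
  i=8: ✗ (no rhs in [8,9])
  i=9: ✗ (no rhs in [9,10])
  i=10: ✗ (no rhs in [10,11])

4, 5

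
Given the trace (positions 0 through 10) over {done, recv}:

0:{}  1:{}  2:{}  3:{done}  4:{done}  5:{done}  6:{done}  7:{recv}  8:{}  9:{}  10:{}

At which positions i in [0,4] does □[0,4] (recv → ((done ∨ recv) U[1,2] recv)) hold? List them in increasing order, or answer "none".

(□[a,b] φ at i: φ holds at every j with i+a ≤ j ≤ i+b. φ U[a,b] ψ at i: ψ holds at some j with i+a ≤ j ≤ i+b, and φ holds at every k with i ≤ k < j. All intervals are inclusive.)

0, 1, 2

Evaluate at each i in [0,4]:
  i=0: ✓ (all of [0,4])
  i=1: ✓ (all of [1,5])
  i=2: ✓ (all of [2,6])
  i=3: ✗ (fails at j=7)
  i=4: ✗ (fails at j=7)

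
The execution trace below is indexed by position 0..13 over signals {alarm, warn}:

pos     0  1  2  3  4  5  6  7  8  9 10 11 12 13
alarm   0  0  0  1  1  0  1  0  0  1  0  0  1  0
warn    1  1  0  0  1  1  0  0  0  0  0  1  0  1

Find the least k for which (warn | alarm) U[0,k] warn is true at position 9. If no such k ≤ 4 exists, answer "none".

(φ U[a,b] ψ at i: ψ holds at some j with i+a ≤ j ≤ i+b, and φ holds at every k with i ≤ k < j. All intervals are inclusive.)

Need earliest j ≥ 9 with warn, and (warn | alarm) at every k in [9,j-1].
  j=9: rhs fails.
  j=10: rhs fails.
  j=11: rhs holds but lhs fails at k=10.
  j=12: rhs fails.
  j=13: rhs holds but lhs fails at k=10.
No witness within the range → none.

none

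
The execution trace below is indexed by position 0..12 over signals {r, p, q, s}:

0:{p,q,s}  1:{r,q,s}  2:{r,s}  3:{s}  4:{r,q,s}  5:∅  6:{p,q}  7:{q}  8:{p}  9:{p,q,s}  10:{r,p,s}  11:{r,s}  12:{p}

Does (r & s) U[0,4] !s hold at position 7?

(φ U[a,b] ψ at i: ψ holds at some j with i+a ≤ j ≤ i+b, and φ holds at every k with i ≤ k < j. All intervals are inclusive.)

Need some j in [7,11] with !s, and (r & s) at every k in [7,j-1].
  j=7: !s holds; no prefix to check → satisfied.

Holds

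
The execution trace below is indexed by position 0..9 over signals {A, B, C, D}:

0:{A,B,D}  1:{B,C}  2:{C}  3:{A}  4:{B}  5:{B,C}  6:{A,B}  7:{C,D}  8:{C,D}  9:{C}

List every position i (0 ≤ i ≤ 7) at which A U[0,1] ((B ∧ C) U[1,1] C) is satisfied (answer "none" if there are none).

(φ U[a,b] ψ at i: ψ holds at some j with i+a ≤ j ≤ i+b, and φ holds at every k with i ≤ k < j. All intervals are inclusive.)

0, 1

Evaluate at each i in [0,7]:
  i=0: ✓ (rhs at j=1; lhs holds on [0,0])
  i=1: ✓ (rhs at j=1)
  i=2: ✗ (no rhs in [2,3])
  i=3: ✗ (no rhs in [3,4])
  i=4: ✗ (no rhs in [4,5])
  i=5: ✗ (no rhs in [5,6])
  i=6: ✗ (no rhs in [6,7])
  i=7: ✗ (no rhs in [7,8])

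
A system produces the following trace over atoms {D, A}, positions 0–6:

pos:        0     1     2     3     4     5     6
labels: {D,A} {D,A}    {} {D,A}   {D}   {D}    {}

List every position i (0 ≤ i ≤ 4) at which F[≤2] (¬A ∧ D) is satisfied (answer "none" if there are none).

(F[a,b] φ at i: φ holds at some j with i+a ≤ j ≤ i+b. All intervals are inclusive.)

2, 3, 4

Evaluate at each i in [0,4]:
  i=0: ✗ (none in [0,2])
  i=1: ✗ (none in [1,3])
  i=2: ✓ (witness j=4)
  i=3: ✓ (witness j=4)
  i=4: ✓ (witness j=4)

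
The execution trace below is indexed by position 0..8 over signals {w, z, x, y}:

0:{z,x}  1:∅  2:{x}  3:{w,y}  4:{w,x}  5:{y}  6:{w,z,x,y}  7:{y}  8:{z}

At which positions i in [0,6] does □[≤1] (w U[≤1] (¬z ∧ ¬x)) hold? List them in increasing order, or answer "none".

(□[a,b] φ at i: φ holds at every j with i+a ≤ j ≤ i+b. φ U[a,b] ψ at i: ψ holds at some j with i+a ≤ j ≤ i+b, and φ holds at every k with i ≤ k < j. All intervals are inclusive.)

3, 4, 5, 6

Evaluate at each i in [0,6]:
  i=0: ✗ (fails at j=0)
  i=1: ✗ (fails at j=2)
  i=2: ✗ (fails at j=2)
  i=3: ✓ (all of [3,4])
  i=4: ✓ (all of [4,5])
  i=5: ✓ (all of [5,6])
  i=6: ✓ (all of [6,7])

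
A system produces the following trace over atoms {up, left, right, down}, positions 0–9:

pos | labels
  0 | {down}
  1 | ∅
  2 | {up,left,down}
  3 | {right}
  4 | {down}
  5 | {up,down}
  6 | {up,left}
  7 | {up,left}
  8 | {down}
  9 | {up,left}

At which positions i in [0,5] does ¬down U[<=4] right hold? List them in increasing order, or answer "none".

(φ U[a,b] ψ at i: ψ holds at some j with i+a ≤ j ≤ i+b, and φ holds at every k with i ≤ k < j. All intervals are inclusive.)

Evaluate at each i in [0,5]:
  i=0: ✗ (lhs fails at k=0 before rhs at j=3)
  i=1: ✗ (lhs fails at k=2 before rhs at j=3)
  i=2: ✗ (lhs fails at k=2 before rhs at j=3)
  i=3: ✓ (rhs at j=3)
  i=4: ✗ (no rhs in [4,8])
  i=5: ✗ (no rhs in [5,9])

3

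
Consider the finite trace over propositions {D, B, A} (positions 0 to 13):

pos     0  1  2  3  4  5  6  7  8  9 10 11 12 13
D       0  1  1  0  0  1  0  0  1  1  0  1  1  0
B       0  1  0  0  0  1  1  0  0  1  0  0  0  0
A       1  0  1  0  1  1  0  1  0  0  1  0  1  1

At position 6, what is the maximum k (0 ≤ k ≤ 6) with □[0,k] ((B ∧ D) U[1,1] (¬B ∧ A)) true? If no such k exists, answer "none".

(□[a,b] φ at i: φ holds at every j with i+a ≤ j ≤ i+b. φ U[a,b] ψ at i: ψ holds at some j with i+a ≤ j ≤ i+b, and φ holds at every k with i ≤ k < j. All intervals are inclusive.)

none

((B ∧ D) U[1,1] (¬B ∧ A)) must hold from j=6 onward; find where it first fails.
  j=6: fails → no k works.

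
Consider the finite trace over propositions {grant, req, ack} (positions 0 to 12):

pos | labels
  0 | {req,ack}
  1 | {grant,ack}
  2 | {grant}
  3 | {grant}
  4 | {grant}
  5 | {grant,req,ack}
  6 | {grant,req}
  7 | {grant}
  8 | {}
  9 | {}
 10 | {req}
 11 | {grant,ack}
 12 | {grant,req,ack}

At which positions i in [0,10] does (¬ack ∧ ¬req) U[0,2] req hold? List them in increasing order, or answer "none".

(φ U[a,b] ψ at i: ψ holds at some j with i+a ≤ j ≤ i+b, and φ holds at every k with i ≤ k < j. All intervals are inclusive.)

Evaluate at each i in [0,10]:
  i=0: ✓ (rhs at j=0)
  i=1: ✗ (no rhs in [1,3])
  i=2: ✗ (no rhs in [2,4])
  i=3: ✓ (rhs at j=5; lhs holds on [3,4])
  i=4: ✓ (rhs at j=5; lhs holds on [4,4])
  i=5: ✓ (rhs at j=5)
  i=6: ✓ (rhs at j=6)
  i=7: ✗ (no rhs in [7,9])
  i=8: ✓ (rhs at j=10; lhs holds on [8,9])
  i=9: ✓ (rhs at j=10; lhs holds on [9,9])
  i=10: ✓ (rhs at j=10)

0, 3, 4, 5, 6, 8, 9, 10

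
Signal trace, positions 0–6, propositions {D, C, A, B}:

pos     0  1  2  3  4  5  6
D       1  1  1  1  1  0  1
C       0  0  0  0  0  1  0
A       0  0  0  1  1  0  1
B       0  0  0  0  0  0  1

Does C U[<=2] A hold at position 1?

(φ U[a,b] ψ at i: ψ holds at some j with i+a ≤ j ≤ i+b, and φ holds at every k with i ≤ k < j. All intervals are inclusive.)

Need some j in [1,3] with A, and C at every k in [1,j-1].
  j=1: A false.
  j=2: A false.
  j=3: A holds, but C fails at k=1 → not this j.
No j in the window works → until fails.

No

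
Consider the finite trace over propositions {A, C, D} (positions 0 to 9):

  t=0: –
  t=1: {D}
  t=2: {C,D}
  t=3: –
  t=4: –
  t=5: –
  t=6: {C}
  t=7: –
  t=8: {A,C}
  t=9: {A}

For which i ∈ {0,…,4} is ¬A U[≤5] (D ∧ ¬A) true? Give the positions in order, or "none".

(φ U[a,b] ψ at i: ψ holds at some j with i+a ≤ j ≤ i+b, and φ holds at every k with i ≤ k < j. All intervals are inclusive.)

0, 1, 2

Evaluate at each i in [0,4]:
  i=0: ✓ (rhs at j=1; lhs holds on [0,0])
  i=1: ✓ (rhs at j=1)
  i=2: ✓ (rhs at j=2)
  i=3: ✗ (no rhs in [3,8])
  i=4: ✗ (no rhs in [4,9])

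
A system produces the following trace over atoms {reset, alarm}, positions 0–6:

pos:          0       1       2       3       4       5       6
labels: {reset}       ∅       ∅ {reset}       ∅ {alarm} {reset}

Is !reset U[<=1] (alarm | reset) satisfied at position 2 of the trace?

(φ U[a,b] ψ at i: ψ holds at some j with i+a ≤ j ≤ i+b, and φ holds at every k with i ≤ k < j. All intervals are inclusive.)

Need some j in [2,3] with (alarm | reset), and !reset at every k in [2,j-1].
  j=2: (alarm | reset) false.
  j=3: (alarm | reset) holds; !reset holds at every k in [2,2] → satisfied.

Holds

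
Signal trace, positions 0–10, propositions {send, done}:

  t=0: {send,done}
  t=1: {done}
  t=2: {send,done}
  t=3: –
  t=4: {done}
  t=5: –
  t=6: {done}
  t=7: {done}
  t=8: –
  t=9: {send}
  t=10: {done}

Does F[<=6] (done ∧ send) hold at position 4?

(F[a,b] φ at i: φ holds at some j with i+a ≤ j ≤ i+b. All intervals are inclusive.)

False

Check (done ∧ send) at each j in [4,10]:
  j=4: false
  j=5: false
  j=6: false
  j=7: false
  j=8: false
  j=9: false
  j=10: false
No position in the window satisfies it → formula fails.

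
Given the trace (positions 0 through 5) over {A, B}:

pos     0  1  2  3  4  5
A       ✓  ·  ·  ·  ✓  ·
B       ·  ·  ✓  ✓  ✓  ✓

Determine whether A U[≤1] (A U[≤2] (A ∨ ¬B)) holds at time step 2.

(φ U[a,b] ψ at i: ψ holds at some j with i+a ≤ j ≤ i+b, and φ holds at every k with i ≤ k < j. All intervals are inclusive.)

Need some j in [2,3] with (A U[≤2] (A ∨ ¬B)), and A at every k in [2,j-1].
  j=2: (A U[≤2] (A ∨ ¬B)) — fails.
  j=3: (A U[≤2] (A ∨ ¬B)) — fails.
No j in the window works → until fails.

No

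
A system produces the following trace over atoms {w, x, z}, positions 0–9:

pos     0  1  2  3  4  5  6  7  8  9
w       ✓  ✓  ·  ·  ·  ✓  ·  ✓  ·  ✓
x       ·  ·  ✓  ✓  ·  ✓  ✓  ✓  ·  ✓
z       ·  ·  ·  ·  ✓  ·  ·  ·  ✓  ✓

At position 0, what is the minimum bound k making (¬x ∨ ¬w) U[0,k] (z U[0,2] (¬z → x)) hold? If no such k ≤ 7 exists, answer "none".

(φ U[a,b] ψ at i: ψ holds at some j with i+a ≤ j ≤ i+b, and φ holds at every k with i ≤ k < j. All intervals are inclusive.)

Need earliest j ≥ 0 with (z U[0,2] (¬z → x)), and (¬x ∨ ¬w) at every k in [0,j-1].
  j=0: rhs fails.
  j=1: rhs fails.
  j=2: rhs holds; lhs holds on [0,1]. k = 2.

2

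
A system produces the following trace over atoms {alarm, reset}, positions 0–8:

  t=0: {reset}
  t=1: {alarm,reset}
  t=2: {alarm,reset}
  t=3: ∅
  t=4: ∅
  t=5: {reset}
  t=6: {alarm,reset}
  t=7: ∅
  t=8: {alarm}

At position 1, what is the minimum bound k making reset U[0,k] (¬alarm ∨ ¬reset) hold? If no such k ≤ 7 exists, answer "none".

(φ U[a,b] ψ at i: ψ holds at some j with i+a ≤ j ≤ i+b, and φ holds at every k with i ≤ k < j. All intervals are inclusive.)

2

Need earliest j ≥ 1 with (¬alarm ∨ ¬reset), and reset at every k in [1,j-1].
  j=1: rhs fails.
  j=2: rhs fails.
  j=3: rhs holds; lhs holds on [1,2]. k = 2.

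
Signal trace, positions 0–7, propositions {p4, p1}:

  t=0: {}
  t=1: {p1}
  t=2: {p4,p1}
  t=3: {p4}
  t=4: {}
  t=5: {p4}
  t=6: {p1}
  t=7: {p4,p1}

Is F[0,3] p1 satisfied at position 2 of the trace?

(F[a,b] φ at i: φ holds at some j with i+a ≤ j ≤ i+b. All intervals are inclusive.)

True

Check p1 at each j in [2,5]:
  j=2: true
  j=3: false
  j=4: false
  j=5: false
Found at j=2 → formula holds.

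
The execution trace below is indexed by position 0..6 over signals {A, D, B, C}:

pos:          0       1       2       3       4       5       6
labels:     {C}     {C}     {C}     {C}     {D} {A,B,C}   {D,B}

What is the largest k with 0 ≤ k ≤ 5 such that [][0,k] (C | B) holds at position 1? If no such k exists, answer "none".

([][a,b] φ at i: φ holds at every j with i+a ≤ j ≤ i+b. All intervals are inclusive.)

(C | B) must hold from j=1 onward; find where it first fails.
  j=1: holds
  j=2: holds
  j=3: holds
  j=4: fails
Holds on [1,3], so largest k = 2.

2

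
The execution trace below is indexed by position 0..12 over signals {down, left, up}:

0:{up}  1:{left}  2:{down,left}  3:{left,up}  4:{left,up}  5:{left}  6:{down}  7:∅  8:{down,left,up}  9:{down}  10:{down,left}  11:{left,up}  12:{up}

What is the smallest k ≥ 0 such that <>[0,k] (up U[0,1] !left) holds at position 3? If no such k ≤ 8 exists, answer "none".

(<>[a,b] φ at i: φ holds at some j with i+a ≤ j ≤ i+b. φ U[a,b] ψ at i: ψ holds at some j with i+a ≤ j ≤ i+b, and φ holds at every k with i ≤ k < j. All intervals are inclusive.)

3

Scan j = 3,4,… for (up U[0,1] !left):
  j=3: fails
  j=4: fails
  j=5: fails
  j=6: holds
First hit at j=6, so smallest k = 6-3 = 3.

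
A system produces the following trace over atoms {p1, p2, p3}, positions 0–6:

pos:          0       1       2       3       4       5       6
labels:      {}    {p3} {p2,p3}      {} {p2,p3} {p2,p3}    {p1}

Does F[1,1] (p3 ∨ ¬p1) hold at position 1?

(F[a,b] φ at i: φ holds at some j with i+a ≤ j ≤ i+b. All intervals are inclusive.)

Check (p3 ∨ ¬p1) at each j in [2,2]:
  j=2: true
Found at j=2 → formula holds.

True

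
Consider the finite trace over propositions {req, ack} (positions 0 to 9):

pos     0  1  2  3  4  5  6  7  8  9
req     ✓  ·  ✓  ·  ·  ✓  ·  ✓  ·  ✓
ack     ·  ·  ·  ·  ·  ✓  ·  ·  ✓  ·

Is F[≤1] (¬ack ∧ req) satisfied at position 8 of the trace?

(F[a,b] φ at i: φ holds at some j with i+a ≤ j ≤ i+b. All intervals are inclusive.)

Holds

Check (¬ack ∧ req) at each j in [8,9]:
  j=8: false
  j=9: true
Found at j=9 → formula holds.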